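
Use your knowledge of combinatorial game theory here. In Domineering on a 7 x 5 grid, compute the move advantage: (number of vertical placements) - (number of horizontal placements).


Board is 7 x 5 (rows x cols).
Left (vertical) placements: (rows-1) * cols = 6 * 5 = 30
Right (horizontal) placements: rows * (cols-1) = 7 * 4 = 28
Advantage = Left - Right = 30 - 28 = 2

2


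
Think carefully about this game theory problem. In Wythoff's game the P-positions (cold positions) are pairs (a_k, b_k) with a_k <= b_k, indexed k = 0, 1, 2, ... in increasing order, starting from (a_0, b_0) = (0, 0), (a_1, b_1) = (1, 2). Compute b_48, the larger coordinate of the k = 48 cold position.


By Wythoff's theorem, a_k = floor(k * phi) and b_k = floor(k * phi^2) = a_k + k, where phi = (1 + sqrt(5))/2 is the golden ratio.
phi = (1 + sqrt(5))/2 = 1.618034
phi^2 = phi + 1 = 2.618034
k = 48
k * phi^2 = 48 * 2.618034 = 125.665631
b_48 = floor(k * phi^2) = 125 (check: a_48 + k = 77 + 48 = 125)

125


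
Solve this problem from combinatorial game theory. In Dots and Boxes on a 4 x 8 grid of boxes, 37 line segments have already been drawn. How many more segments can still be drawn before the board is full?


Grid: 4 x 8 boxes, i.e. 5 rows and 9 columns of dots.
Horizontal edges: (rows + 1) * cols = 5 * 8 = 40
Vertical edges: rows * (cols + 1) = 4 * 9 = 36
Total edges: 40 + 36 = 76
Edges drawn: 37
Remaining: 76 - 37 = 39

39


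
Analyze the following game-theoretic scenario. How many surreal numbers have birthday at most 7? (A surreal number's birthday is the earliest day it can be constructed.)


Day 0: {|} = 0 is born. Count = 1.
Day n: the number of surreal numbers born by day n is 2^(n+1) - 1.
By day 0: 2^1 - 1 = 1
By day 1: 2^2 - 1 = 3
By day 2: 2^3 - 1 = 7
By day 3: 2^4 - 1 = 15
By day 4: 2^5 - 1 = 31
By day 5: 2^6 - 1 = 63
By day 6: 2^7 - 1 = 127
By day 7: 2^8 - 1 = 255
By day 7: 255 surreal numbers.

255


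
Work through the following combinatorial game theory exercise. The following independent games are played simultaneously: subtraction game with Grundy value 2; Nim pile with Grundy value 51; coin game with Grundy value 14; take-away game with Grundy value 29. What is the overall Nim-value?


By the Sprague-Grundy theorem, the Grundy value of a sum of games is the XOR of individual Grundy values.
subtraction game: Grundy value = 2. Running XOR: 0 XOR 2 = 2
Nim pile: Grundy value = 51. Running XOR: 2 XOR 51 = 49
coin game: Grundy value = 14. Running XOR: 49 XOR 14 = 63
take-away game: Grundy value = 29. Running XOR: 63 XOR 29 = 34
The combined Grundy value is 34.

34


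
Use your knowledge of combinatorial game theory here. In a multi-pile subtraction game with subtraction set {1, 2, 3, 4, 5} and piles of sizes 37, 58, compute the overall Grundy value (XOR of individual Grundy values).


Subtraction set: {1, 2, 3, 4, 5}
For this subtraction set, G(n) = n mod 6 (period = max + 1 = 6).
Pile 1 (size 37): G(37) = 37 mod 6 = 1
Pile 2 (size 58): G(58) = 58 mod 6 = 4
Total Grundy value = XOR of all: 1 XOR 4 = 5

5


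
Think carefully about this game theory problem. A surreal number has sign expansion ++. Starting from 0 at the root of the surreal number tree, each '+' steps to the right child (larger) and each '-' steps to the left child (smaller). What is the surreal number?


Sign expansion: ++
Rule: track bounds (lo, hi), initially (-inf, +inf). On '+', the current value becomes lo and we move to the simplest number in (value, hi): value + 1 if hi = +inf, otherwise the midpoint (value + hi)/2. On '-', the current value becomes hi and we move to value - 1 if lo = -inf, otherwise the midpoint (lo + value)/2.
Start at 0.
Step 1: sign = +, move right. Bounds: (0, +inf). Value = 1
Step 2: sign = +, move right. Bounds: (1, +inf). Value = 2
The surreal number with sign expansion ++ is 2.

2


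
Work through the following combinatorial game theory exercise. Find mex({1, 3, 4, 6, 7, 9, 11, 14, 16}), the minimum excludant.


Set = {1, 3, 4, 6, 7, 9, 11, 14, 16}
0 is NOT in the set. This is the mex.
mex = 0

0


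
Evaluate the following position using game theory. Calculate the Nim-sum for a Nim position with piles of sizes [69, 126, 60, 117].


We need the XOR (exclusive or) of all pile sizes.
After XOR-ing pile 1 (size 69): 0 XOR 69 = 69
After XOR-ing pile 2 (size 126): 69 XOR 126 = 59
After XOR-ing pile 3 (size 60): 59 XOR 60 = 7
After XOR-ing pile 4 (size 117): 7 XOR 117 = 114
The Nim-value of this position is 114.

114


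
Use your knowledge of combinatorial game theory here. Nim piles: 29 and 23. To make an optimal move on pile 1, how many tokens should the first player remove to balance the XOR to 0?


Piles: 29 and 23
Current XOR: 29 XOR 23 = 10 (non-zero, so this is an N-position).
To make the XOR zero, we need to find a move that balances the piles.
For pile 1 (size 29): target = 29 XOR 10 = 23
We reduce pile 1 from 29 to 23.
Tokens removed: 29 - 23 = 6
Verification: 23 XOR 23 = 0

6


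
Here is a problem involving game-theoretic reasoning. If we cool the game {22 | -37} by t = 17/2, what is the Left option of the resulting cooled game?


Original game: {22 | -37} (a switch {a | b} with a > b).
Cooling by t (for t below the temperature (a - b)/2 = 59/2) taxes each move by t: {a | b} cooled by t is {a - t | b + t}.
Cooling amount: t = 17/2
Cooled Left option: 22 - 17/2 = 27/2
Cooled Right option: -37 + 17/2 = -57/2
Cooled game: {27/2 | -57/2}
Left option = 27/2

27/2


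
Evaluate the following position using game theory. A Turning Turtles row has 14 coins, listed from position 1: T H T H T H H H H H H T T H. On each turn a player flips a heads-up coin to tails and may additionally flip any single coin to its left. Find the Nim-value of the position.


Coins: T H T H T H H H H H H T T H
Key fact: a single head at position k behaves exactly like a Nim heap of size k (turning it to T and optionally flipping a coin at j < k corresponds to moving the heap from k to j, or to 0), and heads combine as a disjunctive sum (two heads at the same place would cancel, matching j XOR j = 0). So the Nim-value is the XOR of the 1-indexed positions of the heads.
Face-up positions (1-indexed): [2, 4, 6, 7, 8, 9, 10, 11, 14]
XOR 0 with 2: 0 XOR 2 = 2
XOR 2 with 4: 2 XOR 4 = 6
XOR 6 with 6: 6 XOR 6 = 0
XOR 0 with 7: 0 XOR 7 = 7
XOR 7 with 8: 7 XOR 8 = 15
XOR 15 with 9: 15 XOR 9 = 6
XOR 6 with 10: 6 XOR 10 = 12
XOR 12 with 11: 12 XOR 11 = 7
XOR 7 with 14: 7 XOR 14 = 9
Nim-value = 9

9


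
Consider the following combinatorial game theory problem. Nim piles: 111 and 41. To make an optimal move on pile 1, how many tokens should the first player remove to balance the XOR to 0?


Piles: 111 and 41
Current XOR: 111 XOR 41 = 70 (non-zero, so this is an N-position).
To make the XOR zero, we need to find a move that balances the piles.
For pile 1 (size 111): target = 111 XOR 70 = 41
We reduce pile 1 from 111 to 41.
Tokens removed: 111 - 41 = 70
Verification: 41 XOR 41 = 0

70


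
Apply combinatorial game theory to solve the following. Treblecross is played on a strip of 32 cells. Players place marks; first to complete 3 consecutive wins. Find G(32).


Treblecross: place X on empty cells; 3-in-a-row wins.
Playing within two cells of an existing X lets the opponent win at once, so sensible play treats the cells i-2..i+2 around each X as dead. The player left with no safe cell loses, so this is a normal-play take-away game on strips of safe cells.
Placing X at cell i (0-indexed) of a strip of k safe cells leaves independent strips of sizes max(0, i-2) and max(0, k-i-3). Hence G(k) = mex{ G(max(0,i-2)) XOR G(max(0,k-i-3)) : 0 <= i < k }, with G(0) = 0.
G(1): splits (0,0):0^0=0 -> mex({0}) = 1
G(2): splits (0,0):0^0=0 -> mex({0}) = 1
G(3): splits (0,0):0^0=0 -> mex({0}) = 1
G(4): splits (0,1):0^1=1 (0,0):0^0=0 -> mex({0, 1}) = 2
G(5): splits (0,2):0^1=1 (0,1):0^1=1 (0,0):0^0=0 -> mex({0, 1}) = 2
G(6) = mex({1}) = 0
G(7) = mex({0, 1, 2}) = 3
G(8) = mex({0, 1, 2}) = 3
G(9) = mex({0, 2}) = 1
G(10) = mex({0, 2, 3}) = 1
G(11) = mex({0, 3}) = 1
G(12) = mex({1, 3}) = 0
G(13) = mex({0, 1, 2, 3}) = 4
G(14) = mex({0, 1, 2}) = 3
G(15) = mex({0, 1, 2}) = 3
G(16) = mex({0, 1, 2, 4}) = 3
G(17) = mex({0, 1, 3, 4}) = 2
G(18) = mex({0, 1, 3, 4}) = 2
G(19) = mex({0, 1, 3, 5}) = 2
G(20) = mex({0, 1, 2, 3, 5}) = 4
G(21) = mex({0, 1, 2, 3, 5}) = 4
G(22) = mex({1, 2, 6}) = 0
G(23) = mex({0, 1, 2, 3, 4, 6}) = 5
G(24) = mex({0, 1, 2, 3, 4}) = 5
G(25) = mex({0, 1, 3, 4, 7}) = 2
G(26) = mex({0, 1, 3, 4, 5, 7}) = 2
G(27) = mex({0, 1, 3, 5}) = 2
G(28) = mex({0, 1, 2, 5}) = 3
G(29) = mex({0, 1, 2, 4, 5, 6}) = 3
G(30) = mex({1, 2, 4, 6}) = 0
G(31) = mex({0, 1, 2, 3, 4, 6}) = 5
G(32) = mex({1, 2, 3, 4, 7}) = 0
Therefore G(32) = 0.

0


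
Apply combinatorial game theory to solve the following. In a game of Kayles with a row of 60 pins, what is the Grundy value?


Kayles: a move removes 1 or 2 adjacent pins from a contiguous row.
Removing pins from a row of k leaves two independent rows (a, b) with a + b = k - 1 (one pin) or a + b = k - 2 (two pins); an end removal gives a = 0.
By Sprague-Grundy, G(k) = mex{ G(a) XOR G(b) } over all these splits. G(0) = 0.
G(1): splits (0,0):0^0=0 -> mex({0}) = 1
G(2): splits (0,1):0^1=1 (0,0):0^0=0 -> mex({0, 1}) = 2
G(3): splits (0,2):0^2=2 (1,1):1^1=0 (0,1):0^1=1 -> mex({0, 1, 2}) = 3
G(4): splits (0,3):0^3=3 (1,2):1^2=3 (0,2):0^2=2 (1,1):1^1=0 -> mex({0, 2, 3}) = 1
G(5): splits (0,4):0^1=1 (1,3):1^3=2 (2,2):2^2=0 (0,3):0^3=3 (1,2):1^2=3 -> mex({0, 1, 2, 3}) = 4
G(6) = mex({0, 1, 2, 4}) = 3
G(7) = mex({0, 1, 3, 4, 5}) = 2
G(8) = mex({0, 2, 3, 5, 6}) = 1
G(9) = mex({0, 1, 2, 3, 6, 7}) = 4
G(10) = mex({0, 1, 3, 4, 5, 7}) = 2
G(11) = mex({0, 1, 2, 3, 4, 5}) = 6
G(12) = mex({0, 1, 2, 3, 5, 6, 7}) = 4
G(13) = mex({0, 2, 3, 4, 6, 7}) = 1
G(14) = mex({0, 1, 4, 5, 6, 7}) = 2
G(15) = mex({0, 1, 2, 3, 4, 5, 6}) = 7
G(16) = mex({0, 2, 3, 5, 6, 7}) = 1
G(17) = mex({0, 1, 2, 3, 5, 6, 7}) = 4
G(18) = mex({0, 1, 2, 4, 5, 6}) = 3
G(19) = mex({0, 1, 3, 4, 5, 7}) = 2
G(20) = mex({0, 2, 3, 4, 5, 6, 7}) = 1
G(21) = mex({0, 1, 2, 3, 5, 6, 7}) = 4
G(22) = mex({0, 1, 2, 3, 4, 5, 7}) = 6
G(23) = mex({0, 1, 2, 3, 4, 5, 6}) = 7
G(24) = mex({0, 1, 2, 3, 5, 6, 7}) = 4
G(25) = mex({0, 2, 3, 4, 6, 7}) = 1
G(26) = mex({0, 1, 3, 4, 5, 6, 7}) = 2
G(27) = mex({0, 1, 2, 3, 4, 5, 6, 7}) = 8
G(28) = mex({0, 1, 2, 3, 4, 6, 7, 8}) = 5
G(29) = mex({0, 1, 2, 3, 5, 6, 7, 8, 9}) = 4
G(30) = mex({0, 1, 2, 3, 4, 5, 6, 9, 10}) = 7
G(31) = mex({0, 1, 3, 4, 5, 7, 10, 11}) = 2
G(32) = mex({0, 2, 3, 4, 5, 6, 7, 9, 11}) = 1
G(33) = mex({0, 1, 2, 3, 4, 5, 6, 7, 9, 12}) = 8
G(34) = mex({0, 1, 2, 3, 4, 5, 7, 8, 11, 12}) = 6
G(35) = mex({0, 1, 2, 3, 4, 5, 6, 8, 9, 10, 11}) = 7
G(36) = mex({0, 1, 2, 3, 5, 6, 7, 9, 10}) = 4
G(37) = mex({0, 2, 3, 4, 6, 7, 9, 10, 11, 12}) = 1
G(38) = mex({0, 1, 3, 4, 5, 6, 7, 9, 10, 11, 12}) = 2
G(39) = mex({0, 1, 2, 4, 5, 6, 7, 9, 10, 12, 14}) = 3
G(40) = mex({0, 2, 3, 4, 6, 7, 11, 12, 14}) = 1
G(41) = mex({0, 1, 2, 3, 5, 6, 7, 9, 10, 11, 12}) = 4
G(42) = mex({0, 1, 2, 3, 4, 5, 6, 9, 10}) = 7
G(43) = mex({0, 1, 3, 4, 5, 7, 9, 10, 12, 15}) = 2
G(44) = mex({0, 2, 3, 4, 5, 6, 7, 9, 10, 12, 15}) = 1
G(45) = mex({0, 1, 2, 3, 4, 5, 6, 7, 9, 10, 12, 14}) = 8
G(46) = mex({0, 1, 3, 4, 5, 7, 8, 11, 12, 14}) = 2
G(47) = mex({0, 1, 2, 3, 4, 5, 6, 8, 9, 10, 11, 12}) = 7
G(48) = mex({0, 1, 2, 3, 5, 6, 7, 9, 10}) = 4
G(49) = mex({0, 2, 3, 4, 6, 7, 9, 10, 11, 12, 15}) = 1
G(50) = mex({0, 1, 4, 5, 6, 7, 9, 11, 12, 14, 15}) = 2
G(51) = mex({0, 1, 2, 3, 4, 5, 6, 7, 9, 12, 14, 15}) = 8
G(52) = mex({0, 2, 3, 4, 5, 6, 7, 8, 11, 12, 15}) = 1
G(53) = mex({0, 1, 2, 3, 5, 6, 7, 8, 9, 10, 11, 12}) = 4
G(54) = mex({0, 1, 2, 3, 4, 5, 6, 9, 10}) = 7
G(55) = mex({0, 1, 3, 4, 5, 7, 9, 10, 11, 12}) = 2
G(56) = mex({0, 2, 3, 4, 5, 6, 7, 9, 10, 11, 12, 13, 14}) = 1
G(57) = mex({0, 1, 2, 3, 5, 6, 7, 9, 10, 12, 13, 14, 15}) = 4
G(58) = mex({0, 1, 3, 4, 5, 7, 11, 12, 14, 15}) = 2
G(59) = mex({0, 1, 2, 3, 4, 5, 6, 9, 10, 11, 12, 15}) = 7
G(60) = mex({0, 1, 2, 3, 5, 6, 7, 9, 10}) = 4
Therefore G(60) = 4.

4


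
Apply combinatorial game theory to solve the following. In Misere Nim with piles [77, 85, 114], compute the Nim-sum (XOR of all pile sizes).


We need the XOR (exclusive or) of all pile sizes.
After XOR-ing pile 1 (size 77): 0 XOR 77 = 77
After XOR-ing pile 2 (size 85): 77 XOR 85 = 24
After XOR-ing pile 3 (size 114): 24 XOR 114 = 106
The Nim-value of this position is 106.

106


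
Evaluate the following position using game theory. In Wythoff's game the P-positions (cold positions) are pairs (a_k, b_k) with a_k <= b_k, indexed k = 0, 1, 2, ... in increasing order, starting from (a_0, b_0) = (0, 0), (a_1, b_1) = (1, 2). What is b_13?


By Wythoff's theorem, a_k = floor(k * phi) and b_k = floor(k * phi^2) = a_k + k, where phi = (1 + sqrt(5))/2 is the golden ratio.
phi = (1 + sqrt(5))/2 = 1.618034
phi^2 = phi + 1 = 2.618034
k = 13
k * phi^2 = 13 * 2.618034 = 34.034442
b_13 = floor(k * phi^2) = 34 (check: a_13 + k = 21 + 13 = 34)

34


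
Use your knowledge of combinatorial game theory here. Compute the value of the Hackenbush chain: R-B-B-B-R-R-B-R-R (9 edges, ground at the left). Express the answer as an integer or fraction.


Edges (from ground): R-B-B-B-R-R-B-R-R
By Berlekamp's sign-expansion rule, a Blue-Red Hackenbush stalk has the value of the surreal number whose sign sequence is the edge sequence with B -> + and R -> -.
Sign sequence: -+++--+--
Trace the sign expansion in the surreal number tree, starting from 0:
Edge 1: R (sign -) -> bounds (-inf, 0), value = -1
Edge 2: B (sign +) -> bounds (-1, 0), value = -1/2
Edge 3: B (sign +) -> bounds (-1/2, 0), value = -1/4
Edge 4: B (sign +) -> bounds (-1/4, 0), value = -1/8
Edge 5: R (sign -) -> bounds (-1/4, -1/8), value = -3/16
Edge 6: R (sign -) -> bounds (-1/4, -3/16), value = -7/32
Edge 7: B (sign +) -> bounds (-7/32, -3/16), value = -13/64
Edge 8: R (sign -) -> bounds (-7/32, -13/64), value = -27/128
Edge 9: R (sign -) -> bounds (-7/32, -27/128), value = -55/256
Game value = -55/256

-55/256


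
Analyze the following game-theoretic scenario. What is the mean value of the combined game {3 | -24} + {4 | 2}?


G1 = {3 | -24}, G2 = {4 | 2}
Each is a switch {a | b} with numbers a > b; its mean value is (a + b)/2, and mean value is additive over game sums: m(G1 + G2) = m(G1) + m(G2).
Mean of G1 = (3 + (-24))/2 = -21/2 = -21/2
Mean of G2 = (4 + (2))/2 = 6/2 = 3
Mean of G1 + G2 = -21/2 + 3 = -15/2

-15/2


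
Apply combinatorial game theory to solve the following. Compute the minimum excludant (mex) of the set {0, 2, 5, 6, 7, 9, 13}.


Set = {0, 2, 5, 6, 7, 9, 13}
0 is in the set.
1 is NOT in the set. This is the mex.
mex = 1

1


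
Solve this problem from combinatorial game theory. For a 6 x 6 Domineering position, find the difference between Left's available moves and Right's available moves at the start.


Board is 6 x 6 (rows x cols).
Left (vertical) placements: (rows-1) * cols = 5 * 6 = 30
Right (horizontal) placements: rows * (cols-1) = 6 * 5 = 30
Advantage = Left - Right = 30 - 30 = 0

0


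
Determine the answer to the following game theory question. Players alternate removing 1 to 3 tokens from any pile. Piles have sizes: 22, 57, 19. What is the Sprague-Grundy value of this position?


Subtraction set: {1, 2, 3}
For this subtraction set, G(n) = n mod 4 (period = max + 1 = 4).
Pile 1 (size 22): G(22) = 22 mod 4 = 2
Pile 2 (size 57): G(57) = 57 mod 4 = 1
Pile 3 (size 19): G(19) = 19 mod 4 = 3
Total Grundy value = XOR of all: 2 XOR 1 XOR 3 = 0

0


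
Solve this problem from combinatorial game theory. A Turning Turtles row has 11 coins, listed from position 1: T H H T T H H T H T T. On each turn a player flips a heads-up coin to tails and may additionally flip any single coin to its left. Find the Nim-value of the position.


Coins: T H H T T H H T H T T
Key fact: a single head at position k behaves exactly like a Nim heap of size k (turning it to T and optionally flipping a coin at j < k corresponds to moving the heap from k to j, or to 0), and heads combine as a disjunctive sum (two heads at the same place would cancel, matching j XOR j = 0). So the Nim-value is the XOR of the 1-indexed positions of the heads.
Face-up positions (1-indexed): [2, 3, 6, 7, 9]
XOR 0 with 2: 0 XOR 2 = 2
XOR 2 with 3: 2 XOR 3 = 1
XOR 1 with 6: 1 XOR 6 = 7
XOR 7 with 7: 7 XOR 7 = 0
XOR 0 with 9: 0 XOR 9 = 9
Nim-value = 9

9


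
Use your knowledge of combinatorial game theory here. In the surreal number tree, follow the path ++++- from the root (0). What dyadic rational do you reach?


Sign expansion: ++++-
Rule: track bounds (lo, hi), initially (-inf, +inf). On '+', the current value becomes lo and we move to the simplest number in (value, hi): value + 1 if hi = +inf, otherwise the midpoint (value + hi)/2. On '-', the current value becomes hi and we move to value - 1 if lo = -inf, otherwise the midpoint (lo + value)/2.
Start at 0.
Step 1: sign = +, move right. Bounds: (0, +inf). Value = 1
Step 2: sign = +, move right. Bounds: (1, +inf). Value = 2
Step 3: sign = +, move right. Bounds: (2, +inf). Value = 3
Step 4: sign = +, move right. Bounds: (3, +inf). Value = 4
Step 5: sign = -, move left. Bounds: (3, 4). Value = 7/2
The surreal number with sign expansion ++++- is 7/2.

7/2


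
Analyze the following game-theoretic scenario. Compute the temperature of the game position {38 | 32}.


The game is {38 | 32}, a switch {a | b} with numbers a > b.
Cooling {a | b} by t gives {a - t | b + t}, which stops being hot when a - t = b + t, i.e. at t = (a - b)/2. So the temperature of a switch is (a - b)/2.
Temperature = (Left option - Right option) / 2
= (38 - (32)) / 2
= 6 / 2
= 3

3


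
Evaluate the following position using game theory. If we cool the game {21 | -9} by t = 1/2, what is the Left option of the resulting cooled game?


Original game: {21 | -9} (a switch {a | b} with a > b).
Cooling by t (for t below the temperature (a - b)/2 = 15) taxes each move by t: {a | b} cooled by t is {a - t | b + t}.
Cooling amount: t = 1/2
Cooled Left option: 21 - 1/2 = 41/2
Cooled Right option: -9 + 1/2 = -17/2
Cooled game: {41/2 | -17/2}
Left option = 41/2

41/2


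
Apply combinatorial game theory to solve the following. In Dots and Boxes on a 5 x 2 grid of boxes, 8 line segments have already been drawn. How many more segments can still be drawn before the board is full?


Grid: 5 x 2 boxes, i.e. 6 rows and 3 columns of dots.
Horizontal edges: (rows + 1) * cols = 6 * 2 = 12
Vertical edges: rows * (cols + 1) = 5 * 3 = 15
Total edges: 12 + 15 = 27
Edges drawn: 8
Remaining: 27 - 8 = 19

19


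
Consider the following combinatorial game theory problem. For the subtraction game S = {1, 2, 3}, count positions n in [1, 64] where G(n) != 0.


Subtraction set S = {1, 2, 3}, so G(n) = n mod 4.
G(n) = 0 when n is a multiple of 4.
Multiples of 4 in [1, 64]: 16
N-positions (nonzero Grundy) = 64 - 16 = 48

48


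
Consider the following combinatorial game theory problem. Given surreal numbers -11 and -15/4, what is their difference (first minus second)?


x = -11, y = -15/4
Converting to common denominator: 4
x = -44/4, y = -15/4
x - y = -11 - -15/4 = -29/4

-29/4


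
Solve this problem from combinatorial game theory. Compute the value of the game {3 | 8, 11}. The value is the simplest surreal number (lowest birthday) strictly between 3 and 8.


Left options: {3}, max = 3
Right options: {8, 11}, min = 8
All options are numbers and max(Left) < min(Right), so by the simplicity theorem the value is the simplest (earliest-born) number strictly between 3 and 8.
Integers 4 through 7 all lie strictly between 3 and 8.
Among integers, the simplest (lowest birthday = smallest |n|; 0 is born on day 0, +-n on day n) is 4.
No non-integer in the interval can be simpler: if x is a non-integer in the interval, then floor(x) or ceil(x) also lies in the interval (the interval contains an integer), and both are proper prefixes of x's sign expansion, i.e. born earlier. So the game value is 4.
Game value = 4

4


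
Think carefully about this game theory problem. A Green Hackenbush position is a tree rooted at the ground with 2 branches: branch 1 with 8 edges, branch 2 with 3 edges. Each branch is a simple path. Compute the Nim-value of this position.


The tree has 2 branches from the ground vertex.
In Green Hackenbush, the Nim-value of a simple path of length k is k.
Branch 1: length 8, Nim-value = 8
Branch 2: length 3, Nim-value = 3
Total Nim-value = XOR of all branch values:
0 XOR 8 = 8
8 XOR 3 = 11
Nim-value of the tree = 11

11


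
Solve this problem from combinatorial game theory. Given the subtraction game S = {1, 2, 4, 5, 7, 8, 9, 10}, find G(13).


The subtraction set is S = {1, 2, 4, 5, 7, 8, 9, 10}.
G(k) = mex{ G(k - s) : s in S, s <= k }. We compute iteratively: G(0) = 0.
G(1) = mex({0}) = 1
G(2) = mex({0, 1}) = 2
G(3) = mex({1, 2}) = 0
G(4) = mex({0, 2}) = 1
G(5) = mex({0, 1}) = 2
G(6) = mex({1, 2}) = 0
G(7) = mex({0, 2}) = 1
G(8) = mex({0, 1}) = 2
G(9) = mex({0, 1, 2}) = 3
G(10) = mex({0, 1, 2, 3}) = 4
G(11) = mex({0, 1, 2, 3, 4}) = 5
G(12) = mex({0, 1, 2, 4, 5}) = 3
G(13) = mex({0, 1, 2, 3, 5}) = 4
Therefore G(13) = 4.

4


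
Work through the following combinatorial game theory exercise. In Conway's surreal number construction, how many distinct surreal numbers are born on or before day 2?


Day 0: {|} = 0 is born. Count = 1.
Day n: the number of surreal numbers born by day n is 2^(n+1) - 1.
By day 0: 2^1 - 1 = 1
By day 1: 2^2 - 1 = 3
By day 2: 2^3 - 1 = 7
By day 2: 7 surreal numbers.

7


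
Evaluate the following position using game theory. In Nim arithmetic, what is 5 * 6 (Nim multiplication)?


Nim multiplication is bilinear over XOR: (u XOR v) * w = (u*w) XOR (v*w).
So we split each operand into its bit components and XOR the pairwise Nim products.
5 = 1 + 4 (as XOR of powers of 2).
6 = 2 + 4 (as XOR of powers of 2).
Using the standard Nim-product table on single bits:
  2*2 = 3,   2*4 = 8,   2*8 = 12,
  4*4 = 6,   4*8 = 11,  8*8 = 13,
and  1*x = x (identity), k*l = l*k (commutative).
Pairwise Nim products:
  1 * 2 = 2
  1 * 4 = 4
  4 * 2 = 8
  4 * 4 = 6
XOR them: 2 XOR 4 XOR 8 XOR 6 = 8.
Result: 5 * 6 = 8 (in Nim).

8


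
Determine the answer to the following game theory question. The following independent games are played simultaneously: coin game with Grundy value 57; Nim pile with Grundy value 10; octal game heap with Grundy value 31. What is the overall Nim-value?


By the Sprague-Grundy theorem, the Grundy value of a sum of games is the XOR of individual Grundy values.
coin game: Grundy value = 57. Running XOR: 0 XOR 57 = 57
Nim pile: Grundy value = 10. Running XOR: 57 XOR 10 = 51
octal game heap: Grundy value = 31. Running XOR: 51 XOR 31 = 44
The combined Grundy value is 44.

44


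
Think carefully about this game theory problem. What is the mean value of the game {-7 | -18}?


Game = {-7 | -18}, a switch {a | b} with numbers a > b.
Its thermograph has left wall a - t and right wall b + t, which meet at t = (a - b)/2, where both equal (a + b)/2. So the mast (mean value) is at (a + b)/2.
Mean = (-7 + (-18))/2 = -25/2 = -25/2

-25/2


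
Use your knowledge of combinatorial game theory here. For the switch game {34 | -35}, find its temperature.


The game is {34 | -35}, a switch {a | b} with numbers a > b.
Cooling {a | b} by t gives {a - t | b + t}, which stops being hot when a - t = b + t, i.e. at t = (a - b)/2. So the temperature of a switch is (a - b)/2.
Temperature = (Left option - Right option) / 2
= (34 - (-35)) / 2
= 69 / 2
= 69/2

69/2


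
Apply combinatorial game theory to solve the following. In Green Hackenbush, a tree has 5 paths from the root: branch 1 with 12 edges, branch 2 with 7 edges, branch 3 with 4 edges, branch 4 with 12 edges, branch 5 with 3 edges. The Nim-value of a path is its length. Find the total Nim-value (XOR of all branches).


The tree has 5 branches from the ground vertex.
In Green Hackenbush, the Nim-value of a simple path of length k is k.
Branch 1: length 12, Nim-value = 12
Branch 2: length 7, Nim-value = 7
Branch 3: length 4, Nim-value = 4
Branch 4: length 12, Nim-value = 12
Branch 5: length 3, Nim-value = 3
Total Nim-value = XOR of all branch values:
0 XOR 12 = 12
12 XOR 7 = 11
11 XOR 4 = 15
15 XOR 12 = 3
3 XOR 3 = 0
Nim-value of the tree = 0

0


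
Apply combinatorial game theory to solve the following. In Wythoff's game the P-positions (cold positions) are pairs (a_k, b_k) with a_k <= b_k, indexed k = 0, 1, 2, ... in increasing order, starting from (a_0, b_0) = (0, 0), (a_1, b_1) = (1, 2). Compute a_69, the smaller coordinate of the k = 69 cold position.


By Wythoff's theorem, a_k = floor(k * phi) and b_k = floor(k * phi^2) = a_k + k, where phi = (1 + sqrt(5))/2 is the golden ratio.
phi = (1 + sqrt(5))/2 = 1.618034
k = 69
k * phi = 69 * 1.618034 = 111.644345
a_69 = floor(k * phi) = 111

111


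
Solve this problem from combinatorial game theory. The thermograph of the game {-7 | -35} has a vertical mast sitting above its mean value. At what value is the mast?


Game = {-7 | -35}, a switch {a | b} with numbers a > b.
Its thermograph has left wall a - t and right wall b + t, which meet at t = (a - b)/2, where both equal (a + b)/2. So the mast (mean value) is at (a + b)/2.
Mean = (-7 + (-35))/2 = -42/2 = -21

-21


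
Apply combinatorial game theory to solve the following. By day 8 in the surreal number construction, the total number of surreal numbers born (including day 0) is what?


Day 0: {|} = 0 is born. Count = 1.
Day n: the number of surreal numbers born by day n is 2^(n+1) - 1.
By day 0: 2^1 - 1 = 1
By day 1: 2^2 - 1 = 3
By day 2: 2^3 - 1 = 7
By day 3: 2^4 - 1 = 15
By day 4: 2^5 - 1 = 31
By day 5: 2^6 - 1 = 63
By day 6: 2^7 - 1 = 127
By day 7: 2^8 - 1 = 255
By day 8: 2^9 - 1 = 511
By day 8: 511 surreal numbers.

511


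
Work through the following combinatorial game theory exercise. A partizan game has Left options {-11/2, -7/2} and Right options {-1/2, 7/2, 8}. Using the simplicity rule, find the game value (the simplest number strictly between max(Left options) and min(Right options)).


Left options: {-11/2, -7/2}, max = -7/2
Right options: {-1/2, 7/2, 8}, min = -1/2
All options are numbers and max(Left) < min(Right), so by the simplicity theorem the value is the simplest (earliest-born) number strictly between -7/2 and -1/2.
Integers -3 through -1 all lie strictly between -7/2 and -1/2.
Among integers, the simplest (lowest birthday = smallest |n|; 0 is born on day 0, +-n on day n) is -1.
No non-integer in the interval can be simpler: if x is a non-integer in the interval, then floor(x) or ceil(x) also lies in the interval (the interval contains an integer), and both are proper prefixes of x's sign expansion, i.e. born earlier. So the game value is -1.
Game value = -1

-1


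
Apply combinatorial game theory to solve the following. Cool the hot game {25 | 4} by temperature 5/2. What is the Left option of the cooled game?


Original game: {25 | 4} (a switch {a | b} with a > b).
Cooling by t (for t below the temperature (a - b)/2 = 21/2) taxes each move by t: {a | b} cooled by t is {a - t | b + t}.
Cooling amount: t = 5/2
Cooled Left option: 25 - 5/2 = 45/2
Cooled Right option: 4 + 5/2 = 13/2
Cooled game: {45/2 | 13/2}
Left option = 45/2

45/2


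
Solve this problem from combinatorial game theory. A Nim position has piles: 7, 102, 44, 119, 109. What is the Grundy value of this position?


We need the XOR (exclusive or) of all pile sizes.
After XOR-ing pile 1 (size 7): 0 XOR 7 = 7
After XOR-ing pile 2 (size 102): 7 XOR 102 = 97
After XOR-ing pile 3 (size 44): 97 XOR 44 = 77
After XOR-ing pile 4 (size 119): 77 XOR 119 = 58
After XOR-ing pile 5 (size 109): 58 XOR 109 = 87
The Nim-value of this position is 87.

87


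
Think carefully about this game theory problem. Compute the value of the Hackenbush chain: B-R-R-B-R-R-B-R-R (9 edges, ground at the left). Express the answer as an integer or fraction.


Edges (from ground): B-R-R-B-R-R-B-R-R
By Berlekamp's sign-expansion rule, a Blue-Red Hackenbush stalk has the value of the surreal number whose sign sequence is the edge sequence with B -> + and R -> -.
Sign sequence: +--+--+--
Trace the sign expansion in the surreal number tree, starting from 0:
Edge 1: B (sign +) -> bounds (0, +inf), value = 1
Edge 2: R (sign -) -> bounds (0, 1), value = 1/2
Edge 3: R (sign -) -> bounds (0, 1/2), value = 1/4
Edge 4: B (sign +) -> bounds (1/4, 1/2), value = 3/8
Edge 5: R (sign -) -> bounds (1/4, 3/8), value = 5/16
Edge 6: R (sign -) -> bounds (1/4, 5/16), value = 9/32
Edge 7: B (sign +) -> bounds (9/32, 5/16), value = 19/64
Edge 8: R (sign -) -> bounds (9/32, 19/64), value = 37/128
Edge 9: R (sign -) -> bounds (9/32, 37/128), value = 73/256
Game value = 73/256

73/256


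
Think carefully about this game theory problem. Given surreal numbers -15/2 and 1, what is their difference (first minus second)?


x = -15/2, y = 1
Converting to common denominator: 2
x = -15/2, y = 2/2
x - y = -15/2 - 1 = -17/2

-17/2


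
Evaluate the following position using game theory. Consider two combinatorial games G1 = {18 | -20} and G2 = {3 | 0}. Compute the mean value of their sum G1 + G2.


G1 = {18 | -20}, G2 = {3 | 0}
Each is a switch {a | b} with numbers a > b; its mean value is (a + b)/2, and mean value is additive over game sums: m(G1 + G2) = m(G1) + m(G2).
Mean of G1 = (18 + (-20))/2 = -2/2 = -1
Mean of G2 = (3 + (0))/2 = 3/2 = 3/2
Mean of G1 + G2 = -1 + 3/2 = 1/2

1/2


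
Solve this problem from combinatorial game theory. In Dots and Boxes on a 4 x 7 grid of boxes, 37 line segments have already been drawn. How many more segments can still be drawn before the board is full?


Grid: 4 x 7 boxes, i.e. 5 rows and 8 columns of dots.
Horizontal edges: (rows + 1) * cols = 5 * 7 = 35
Vertical edges: rows * (cols + 1) = 4 * 8 = 32
Total edges: 35 + 32 = 67
Edges drawn: 37
Remaining: 67 - 37 = 30

30


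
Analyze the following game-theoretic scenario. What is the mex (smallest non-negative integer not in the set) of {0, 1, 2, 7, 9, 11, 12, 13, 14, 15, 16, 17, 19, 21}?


Set = {0, 1, 2, 7, 9, 11, 12, 13, 14, 15, 16, 17, 19, 21}
0 is in the set.
1 is in the set.
2 is in the set.
3 is NOT in the set. This is the mex.
mex = 3

3


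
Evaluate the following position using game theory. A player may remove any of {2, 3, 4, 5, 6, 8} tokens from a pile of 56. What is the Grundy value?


The subtraction set is S = {2, 3, 4, 5, 6, 8}.
G(k) = mex{ G(k - s) : s in S, s <= k }. We compute iteratively: G(0) = 0.
G(1) = mex({}) = 0
G(2) = mex({0}) = 1
G(3) = mex({0}) = 1
G(4) = mex({0, 1}) = 2
G(5) = mex({0, 1}) = 2
G(6) = mex({0, 1, 2}) = 3
G(7) = mex({0, 1, 2}) = 3
G(8) = mex({0, 1, 2, 3}) = 4
G(9) = mex({0, 1, 2, 3}) = 4
G(10) = mex({1, 2, 3, 4}) = 0
G(11) = mex({1, 2, 3, 4}) = 0
G(12) = mex({0, 2, 3, 4}) = 1
G(13) = mex({0, 2, 3, 4}) = 1
G(14) = mex({0, 1, 3, 4}) = 2
G(15) = mex({0, 1, 3, 4}) = 2
G(16) = mex({0, 1, 2, 4}) = 3
G(17) = mex({0, 1, 2, 4}) = 3
Observe that G(10)..G(17) = 0, 0, 1, 1, 2, 2, 3, 3 repeats G(0)..G(7) = 0, 0, 1, 1, 2, 2, 3, 3.
For k >= max(S) = 8, G(k) is determined by the previous 8 values G(k-8)..G(k-1); a window of 8 consecutive values has recurred shifted by 10, so by induction G(k + 10) = G(k) for all k >= 0: the sequence is periodic from the start with period 10.
One period: G(0..9) = 0, 0, 1, 1, 2, 2, 3, 3, 4, 4.
56 mod 10 = 6, so G(56) = G(6) = 3.

3


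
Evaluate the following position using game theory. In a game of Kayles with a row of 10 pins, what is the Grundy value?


Kayles: a move removes 1 or 2 adjacent pins from a contiguous row.
Removing pins from a row of k leaves two independent rows (a, b) with a + b = k - 1 (one pin) or a + b = k - 2 (two pins); an end removal gives a = 0.
By Sprague-Grundy, G(k) = mex{ G(a) XOR G(b) } over all these splits. G(0) = 0.
G(1): splits (0,0):0^0=0 -> mex({0}) = 1
G(2): splits (0,1):0^1=1 (0,0):0^0=0 -> mex({0, 1}) = 2
G(3): splits (0,2):0^2=2 (1,1):1^1=0 (0,1):0^1=1 -> mex({0, 1, 2}) = 3
G(4): splits (0,3):0^3=3 (1,2):1^2=3 (0,2):0^2=2 (1,1):1^1=0 -> mex({0, 2, 3}) = 1
G(5): splits (0,4):0^1=1 (1,3):1^3=2 (2,2):2^2=0 (0,3):0^3=3 (1,2):1^2=3 -> mex({0, 1, 2, 3}) = 4
G(6) = mex({0, 1, 2, 4}) = 3
G(7) = mex({0, 1, 3, 4, 5}) = 2
G(8) = mex({0, 2, 3, 5, 6}) = 1
G(9) = mex({0, 1, 2, 3, 6, 7}) = 4
G(10) = mex({0, 1, 3, 4, 5, 7}) = 2
Therefore G(10) = 2.

2


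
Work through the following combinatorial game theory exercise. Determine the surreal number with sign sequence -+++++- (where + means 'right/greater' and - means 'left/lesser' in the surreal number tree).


Sign expansion: -+++++-
Rule: track bounds (lo, hi), initially (-inf, +inf). On '+', the current value becomes lo and we move to the simplest number in (value, hi): value + 1 if hi = +inf, otherwise the midpoint (value + hi)/2. On '-', the current value becomes hi and we move to value - 1 if lo = -inf, otherwise the midpoint (lo + value)/2.
Start at 0.
Step 1: sign = -, move left. Bounds: (-inf, 0). Value = -1
Step 2: sign = +, move right. Bounds: (-1, 0). Value = -1/2
Step 3: sign = +, move right. Bounds: (-1/2, 0). Value = -1/4
Step 4: sign = +, move right. Bounds: (-1/4, 0). Value = -1/8
Step 5: sign = +, move right. Bounds: (-1/8, 0). Value = -1/16
Step 6: sign = +, move right. Bounds: (-1/16, 0). Value = -1/32
Step 7: sign = -, move left. Bounds: (-1/16, -1/32). Value = -3/64
The surreal number with sign expansion -+++++- is -3/64.

-3/64


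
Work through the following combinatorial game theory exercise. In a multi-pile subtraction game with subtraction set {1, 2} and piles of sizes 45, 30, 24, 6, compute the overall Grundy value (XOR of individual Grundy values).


Subtraction set: {1, 2}
For this subtraction set, G(n) = n mod 3 (period = max + 1 = 3).
Pile 1 (size 45): G(45) = 45 mod 3 = 0
Pile 2 (size 30): G(30) = 30 mod 3 = 0
Pile 3 (size 24): G(24) = 24 mod 3 = 0
Pile 4 (size 6): G(6) = 6 mod 3 = 0
Total Grundy value = XOR of all: 0 XOR 0 XOR 0 XOR 0 = 0

0


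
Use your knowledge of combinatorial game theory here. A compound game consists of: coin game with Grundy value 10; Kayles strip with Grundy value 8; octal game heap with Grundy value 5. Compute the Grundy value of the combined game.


By the Sprague-Grundy theorem, the Grundy value of a sum of games is the XOR of individual Grundy values.
coin game: Grundy value = 10. Running XOR: 0 XOR 10 = 10
Kayles strip: Grundy value = 8. Running XOR: 10 XOR 8 = 2
octal game heap: Grundy value = 5. Running XOR: 2 XOR 5 = 7
The combined Grundy value is 7.

7


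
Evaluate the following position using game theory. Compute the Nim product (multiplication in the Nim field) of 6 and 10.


Nim multiplication is bilinear over XOR: (u XOR v) * w = (u*w) XOR (v*w).
So we split each operand into its bit components and XOR the pairwise Nim products.
6 = 2 + 4 (as XOR of powers of 2).
10 = 2 + 8 (as XOR of powers of 2).
Using the standard Nim-product table on single bits:
  2*2 = 3,   2*4 = 8,   2*8 = 12,
  4*4 = 6,   4*8 = 11,  8*8 = 13,
and  1*x = x (identity), k*l = l*k (commutative).
Pairwise Nim products:
  2 * 2 = 3
  2 * 8 = 12
  4 * 2 = 8
  4 * 8 = 11
XOR them: 3 XOR 12 XOR 8 XOR 11 = 12.
Result: 6 * 10 = 12 (in Nim).

12


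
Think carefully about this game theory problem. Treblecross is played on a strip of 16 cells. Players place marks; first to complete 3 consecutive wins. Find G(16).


Treblecross: place X on empty cells; 3-in-a-row wins.
Playing within two cells of an existing X lets the opponent win at once, so sensible play treats the cells i-2..i+2 around each X as dead. The player left with no safe cell loses, so this is a normal-play take-away game on strips of safe cells.
Placing X at cell i (0-indexed) of a strip of k safe cells leaves independent strips of sizes max(0, i-2) and max(0, k-i-3). Hence G(k) = mex{ G(max(0,i-2)) XOR G(max(0,k-i-3)) : 0 <= i < k }, with G(0) = 0.
G(1): splits (0,0):0^0=0 -> mex({0}) = 1
G(2): splits (0,0):0^0=0 -> mex({0}) = 1
G(3): splits (0,0):0^0=0 -> mex({0}) = 1
G(4): splits (0,1):0^1=1 (0,0):0^0=0 -> mex({0, 1}) = 2
G(5): splits (0,2):0^1=1 (0,1):0^1=1 (0,0):0^0=0 -> mex({0, 1}) = 2
G(6) = mex({1}) = 0
G(7) = mex({0, 1, 2}) = 3
G(8) = mex({0, 1, 2}) = 3
G(9) = mex({0, 2}) = 1
G(10) = mex({0, 2, 3}) = 1
G(11) = mex({0, 3}) = 1
G(12) = mex({1, 3}) = 0
G(13) = mex({0, 1, 2, 3}) = 4
G(14) = mex({0, 1, 2}) = 3
G(15) = mex({0, 1, 2}) = 3
G(16) = mex({0, 1, 2, 4}) = 3
Therefore G(16) = 3.

3


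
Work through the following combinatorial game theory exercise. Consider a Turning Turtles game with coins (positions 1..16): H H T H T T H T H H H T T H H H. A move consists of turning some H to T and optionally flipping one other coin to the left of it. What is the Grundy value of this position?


Coins: H H T H T T H T H H H T T H H H
Key fact: a single head at position k behaves exactly like a Nim heap of size k (turning it to T and optionally flipping a coin at j < k corresponds to moving the heap from k to j, or to 0), and heads combine as a disjunctive sum (two heads at the same place would cancel, matching j XOR j = 0). So the Nim-value is the XOR of the 1-indexed positions of the heads.
Face-up positions (1-indexed): [1, 2, 4, 7, 9, 10, 11, 14, 15, 16]
XOR 0 with 1: 0 XOR 1 = 1
XOR 1 with 2: 1 XOR 2 = 3
XOR 3 with 4: 3 XOR 4 = 7
XOR 7 with 7: 7 XOR 7 = 0
XOR 0 with 9: 0 XOR 9 = 9
XOR 9 with 10: 9 XOR 10 = 3
XOR 3 with 11: 3 XOR 11 = 8
XOR 8 with 14: 8 XOR 14 = 6
XOR 6 with 15: 6 XOR 15 = 9
XOR 9 with 16: 9 XOR 16 = 25
Nim-value = 25

25


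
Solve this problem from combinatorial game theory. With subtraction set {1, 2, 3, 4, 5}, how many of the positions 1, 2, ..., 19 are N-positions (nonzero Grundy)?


Subtraction set S = {1, 2, 3, 4, 5}, so G(n) = n mod 6.
G(n) = 0 when n is a multiple of 6.
Multiples of 6 in [1, 19]: 3
N-positions (nonzero Grundy) = 19 - 3 = 16

16


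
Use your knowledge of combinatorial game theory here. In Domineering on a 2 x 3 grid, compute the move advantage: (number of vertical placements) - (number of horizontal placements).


Board is 2 x 3 (rows x cols).
Left (vertical) placements: (rows-1) * cols = 1 * 3 = 3
Right (horizontal) placements: rows * (cols-1) = 2 * 2 = 4
Advantage = Left - Right = 3 - 4 = -1

-1


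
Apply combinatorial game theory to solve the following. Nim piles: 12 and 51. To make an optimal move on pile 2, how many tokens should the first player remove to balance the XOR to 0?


Piles: 12 and 51
Current XOR: 12 XOR 51 = 63 (non-zero, so this is an N-position).
To make the XOR zero, we need to find a move that balances the piles.
For pile 2 (size 51): target = 51 XOR 63 = 12
We reduce pile 2 from 51 to 12.
Tokens removed: 51 - 12 = 39
Verification: 12 XOR 12 = 0

39


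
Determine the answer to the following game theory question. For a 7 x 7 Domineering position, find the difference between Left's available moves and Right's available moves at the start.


Board is 7 x 7 (rows x cols).
Left (vertical) placements: (rows-1) * cols = 6 * 7 = 42
Right (horizontal) placements: rows * (cols-1) = 7 * 6 = 42
Advantage = Left - Right = 42 - 42 = 0

0


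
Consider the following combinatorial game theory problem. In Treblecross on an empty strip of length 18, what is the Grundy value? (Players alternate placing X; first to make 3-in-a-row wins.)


Treblecross: place X on empty cells; 3-in-a-row wins.
Playing within two cells of an existing X lets the opponent win at once, so sensible play treats the cells i-2..i+2 around each X as dead. The player left with no safe cell loses, so this is a normal-play take-away game on strips of safe cells.
Placing X at cell i (0-indexed) of a strip of k safe cells leaves independent strips of sizes max(0, i-2) and max(0, k-i-3). Hence G(k) = mex{ G(max(0,i-2)) XOR G(max(0,k-i-3)) : 0 <= i < k }, with G(0) = 0.
G(1): splits (0,0):0^0=0 -> mex({0}) = 1
G(2): splits (0,0):0^0=0 -> mex({0}) = 1
G(3): splits (0,0):0^0=0 -> mex({0}) = 1
G(4): splits (0,1):0^1=1 (0,0):0^0=0 -> mex({0, 1}) = 2
G(5): splits (0,2):0^1=1 (0,1):0^1=1 (0,0):0^0=0 -> mex({0, 1}) = 2
G(6) = mex({1}) = 0
G(7) = mex({0, 1, 2}) = 3
G(8) = mex({0, 1, 2}) = 3
G(9) = mex({0, 2}) = 1
G(10) = mex({0, 2, 3}) = 1
G(11) = mex({0, 3}) = 1
G(12) = mex({1, 3}) = 0
G(13) = mex({0, 1, 2, 3}) = 4
G(14) = mex({0, 1, 2}) = 3
G(15) = mex({0, 1, 2}) = 3
G(16) = mex({0, 1, 2, 4}) = 3
G(17) = mex({0, 1, 3, 4}) = 2
G(18) = mex({0, 1, 3, 4}) = 2
Therefore G(18) = 2.

2
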